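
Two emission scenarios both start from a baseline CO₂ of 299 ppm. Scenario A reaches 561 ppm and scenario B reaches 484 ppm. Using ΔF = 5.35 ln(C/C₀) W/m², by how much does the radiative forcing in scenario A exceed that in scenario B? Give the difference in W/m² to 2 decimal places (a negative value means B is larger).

ΔF_A − ΔF_B = 0.79 W/m²

ΔF_A = 5.35 ln(561/299) = 5.35 × 0.62928 = 3.3666 W/m².
ΔF_B = 5.35 ln(484/299) = 5.35 × 0.48164 = 2.5768 W/m².
Difference: 3.3666 − 2.5768 = 0.7898 W/m².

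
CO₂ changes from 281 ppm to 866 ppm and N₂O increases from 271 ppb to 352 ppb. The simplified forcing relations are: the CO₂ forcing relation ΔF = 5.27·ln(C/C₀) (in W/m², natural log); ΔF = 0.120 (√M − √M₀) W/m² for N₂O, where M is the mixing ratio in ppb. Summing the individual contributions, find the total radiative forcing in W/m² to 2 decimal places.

ΔF = 6.21 W/m²

CO₂: 5.27 × ln(866/281) = 5.27 × ln(3.08185) = 5.27 × 1.12553 = 5.9315 W/m².
N₂O: 0.120 × (√352 − √271) = 0.120 × (18.7617 − 16.4621) = 0.120 × 2.2996 = 0.2760 W/m².
Total ΔF = 5.9315 + 0.2760 = 6.2075 W/m².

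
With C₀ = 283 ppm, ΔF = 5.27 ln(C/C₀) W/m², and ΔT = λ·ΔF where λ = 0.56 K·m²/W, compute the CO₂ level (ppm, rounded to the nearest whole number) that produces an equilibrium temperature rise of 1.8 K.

C ≈ 521 ppm

Required forcing: ΔF = ΔT/λ = 1.8/0.56 = 3.2143 W/m².
Then ln(C/283) = ΔF/5.27 = 3.2143/5.27 = 0.60992.
So C = 283 × e^0.60992 = 283 × 1.84028 = 520.80 ppm.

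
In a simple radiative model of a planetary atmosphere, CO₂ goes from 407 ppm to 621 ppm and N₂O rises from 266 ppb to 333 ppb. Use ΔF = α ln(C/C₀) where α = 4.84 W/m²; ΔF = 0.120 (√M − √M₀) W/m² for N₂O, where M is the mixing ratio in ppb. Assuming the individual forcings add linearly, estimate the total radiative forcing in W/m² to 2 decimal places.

ΔF = 2.28 W/m²

CO₂: 4.84 × ln(621/407) = 4.84 × ln(1.52580) = 4.84 × 0.42252 = 2.0450 W/m².
N₂O: 0.120 × (√333 − √266) = 0.120 × (18.2483 − 16.3095) = 0.120 × 1.9388 = 0.2327 W/m².
Total ΔF = 2.0450 + 0.2327 = 2.2777 W/m².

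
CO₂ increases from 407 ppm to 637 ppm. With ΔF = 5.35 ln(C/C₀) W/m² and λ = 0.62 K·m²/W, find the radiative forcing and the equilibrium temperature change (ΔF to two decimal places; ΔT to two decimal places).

ΔF = 2.40 W/m²; ΔT = 1.49 K

CO₂: 5.35 × ln(637/407) = 5.35 × ln(1.56511) = 5.35 × 0.44796 = 2.3966 W/m².
ΔT = λ ΔF = 0.62 × 2.40 = 1.4880 K.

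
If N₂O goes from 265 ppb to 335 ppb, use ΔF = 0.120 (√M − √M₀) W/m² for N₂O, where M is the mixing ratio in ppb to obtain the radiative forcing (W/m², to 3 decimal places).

ΔF = 0.243 W/m²

N₂O: 0.120 × (√335 − √265) = 0.120 × (18.3030 − 16.2788) = 0.120 × 2.0242 = 0.2429 W/m².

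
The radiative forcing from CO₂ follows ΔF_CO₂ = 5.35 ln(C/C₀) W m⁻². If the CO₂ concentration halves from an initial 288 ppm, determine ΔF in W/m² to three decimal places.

ΔF = 5.35 × ln(0.5) = 5.35 × -0.69315 = -3.7084 W/m².

ΔF = -3.708 W/m²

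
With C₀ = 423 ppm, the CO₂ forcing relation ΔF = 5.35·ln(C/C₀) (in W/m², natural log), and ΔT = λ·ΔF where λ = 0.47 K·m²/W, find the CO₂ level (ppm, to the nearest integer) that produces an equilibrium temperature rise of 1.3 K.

C ≈ 709 ppm

Required forcing: ΔF = ΔT/λ = 1.3/0.47 = 2.7660 W/m².
Then ln(C/423) = ΔF/5.35 = 2.7660/5.35 = 0.51701.
So C = 423 × e^0.51701 = 423 × 1.67701 = 709.38 ppm.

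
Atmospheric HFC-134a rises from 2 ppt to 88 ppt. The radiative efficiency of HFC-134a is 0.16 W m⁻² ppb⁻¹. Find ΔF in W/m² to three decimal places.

HFC-134a: Δ = 88 − 2 = 86 ppt = 0.086 ppb; ΔF = 0.16 × 0.086 = 0.0138 W/m².

ΔF = 0.014 W/m²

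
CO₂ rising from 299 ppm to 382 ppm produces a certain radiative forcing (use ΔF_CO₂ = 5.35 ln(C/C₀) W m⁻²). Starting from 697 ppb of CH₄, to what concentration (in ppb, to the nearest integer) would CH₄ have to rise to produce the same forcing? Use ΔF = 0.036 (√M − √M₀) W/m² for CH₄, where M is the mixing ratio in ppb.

CO₂ forcing: 5.35 × ln(382/299) = 5.35 × 0.244977 = 1.31063 W/m².
Set 0.036(√M − √697) = 1.31063: √M = 1.31063/0.036 + √697 = 36.4064 + 26.4008 = 62.8072.
M = (62.8072)² = 3944.74 ppb.

M ≈ 3945 ppb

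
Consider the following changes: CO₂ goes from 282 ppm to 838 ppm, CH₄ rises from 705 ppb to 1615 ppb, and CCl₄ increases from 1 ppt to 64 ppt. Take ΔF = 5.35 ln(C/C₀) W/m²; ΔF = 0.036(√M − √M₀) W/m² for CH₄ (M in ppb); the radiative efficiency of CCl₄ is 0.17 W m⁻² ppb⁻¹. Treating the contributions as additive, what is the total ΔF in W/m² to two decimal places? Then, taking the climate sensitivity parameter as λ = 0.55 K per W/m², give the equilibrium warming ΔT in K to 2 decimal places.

ΔF = 6.33 W/m²; ΔT = 3.48 K

CO₂: 5.35 × ln(838/282) = 5.35 × ln(2.97163) = 5.35 × 1.08911 = 5.8267 W/m².
CH₄: 0.036 × (√1615 − √705) = 0.036 × (40.1871 − 26.5518) = 0.036 × 13.6353 = 0.4909 W/m².
CCl₄: Δ = 64 − 1 = 63 ppt = 0.063 ppb; ΔF = 0.17 × 0.063 = 0.0107 W/m².
Total ΔF = 5.8267 + 0.4909 + 0.0107 = 6.3283 W/m².
ΔT = λ ΔF = 0.55 × 6.33 = 3.4815 K.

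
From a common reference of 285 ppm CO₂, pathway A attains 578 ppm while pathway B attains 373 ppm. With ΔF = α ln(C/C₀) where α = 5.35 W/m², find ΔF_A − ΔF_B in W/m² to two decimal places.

ΔF_A − ΔF_B = 2.34 W/m²

ΔF_A = 5.35 ln(578/285) = 5.35 × 0.70708 = 3.7829 W/m².
ΔF_B = 5.35 ln(373/285) = 5.35 × 0.26909 = 1.4396 W/m².
Difference: 3.7829 − 1.4396 = 2.3433 W/m².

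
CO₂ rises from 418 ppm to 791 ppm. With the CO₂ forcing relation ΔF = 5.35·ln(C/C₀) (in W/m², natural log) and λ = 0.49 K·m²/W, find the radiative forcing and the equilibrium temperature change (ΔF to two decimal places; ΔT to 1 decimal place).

CO₂: 5.35 × ln(791/418) = 5.35 × ln(1.89234) = 5.35 × 0.63781 = 3.4123 W/m².
ΔT = λ ΔF = 0.49 × 3.41 = 1.6709 K.

ΔF = 3.41 W/m²; ΔT = 1.7 K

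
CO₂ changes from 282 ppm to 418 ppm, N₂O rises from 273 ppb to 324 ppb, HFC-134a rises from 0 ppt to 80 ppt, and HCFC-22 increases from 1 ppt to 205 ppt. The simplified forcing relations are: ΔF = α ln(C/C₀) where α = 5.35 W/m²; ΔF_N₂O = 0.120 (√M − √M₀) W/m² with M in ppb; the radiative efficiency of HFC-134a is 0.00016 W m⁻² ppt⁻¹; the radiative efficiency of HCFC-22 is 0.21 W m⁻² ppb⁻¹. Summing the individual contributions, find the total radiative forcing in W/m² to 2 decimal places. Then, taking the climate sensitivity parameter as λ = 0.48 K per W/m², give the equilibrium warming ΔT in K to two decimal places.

ΔF = 2.34 W/m²; ΔT = 1.12 K

CO₂: 5.35 × ln(418/282) = 5.35 × ln(1.48227) = 5.35 × 0.39357 = 2.1056 W/m².
N₂O: 0.120 × (√324 − √273) = 0.120 × (18.0000 − 16.5227) = 0.120 × 1.4773 = 0.1773 W/m².
HFC-134a: ΔF = 0.00016 × (80 − 0) = 0.00016 × 80 = 0.0128 W/m².
HCFC-22: Δ = 205 − 1 = 204 ppt = 0.204 ppb; ΔF = 0.21 × 0.204 = 0.0428 W/m².
Total ΔF = 2.1056 + 0.1773 + 0.0128 + 0.0428 = 2.3385 W/m².
ΔT = λ ΔF = 0.48 × 2.34 = 1.1232 K.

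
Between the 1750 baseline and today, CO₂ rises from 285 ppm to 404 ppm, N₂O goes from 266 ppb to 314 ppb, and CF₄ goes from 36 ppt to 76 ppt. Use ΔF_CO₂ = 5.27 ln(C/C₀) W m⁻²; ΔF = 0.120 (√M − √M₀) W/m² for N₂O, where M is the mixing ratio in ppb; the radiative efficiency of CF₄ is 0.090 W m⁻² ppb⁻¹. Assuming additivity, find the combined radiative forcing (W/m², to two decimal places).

ΔF = 2.01 W/m²

CO₂: 5.27 × ln(404/285) = 5.27 × ln(1.41754) = 5.27 × 0.34892 = 1.8388 W/m².
N₂O: 0.120 × (√314 − √266) = 0.120 × (17.7200 − 16.3095) = 0.120 × 1.4105 = 0.1693 W/m².
CF₄: Δ = 76 − 36 = 40 ppt = 0.040 ppb; ΔF = 0.090 × 0.040 = 0.0036 W/m².
Total ΔF = 1.8388 + 0.1693 + 0.0036 = 2.0117 W/m².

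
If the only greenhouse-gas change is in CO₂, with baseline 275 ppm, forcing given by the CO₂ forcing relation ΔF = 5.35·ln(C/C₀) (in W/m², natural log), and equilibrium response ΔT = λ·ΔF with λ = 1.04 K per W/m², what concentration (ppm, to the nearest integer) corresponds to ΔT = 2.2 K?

C ≈ 408 ppm

Required forcing: ΔF = ΔT/λ = 2.2/1.04 = 2.1154 W/m².
Then ln(C/275) = ΔF/5.35 = 2.1154/5.35 = 0.39540.
So C = 275 × e^0.39540 = 275 × 1.48498 = 408.37 ppm.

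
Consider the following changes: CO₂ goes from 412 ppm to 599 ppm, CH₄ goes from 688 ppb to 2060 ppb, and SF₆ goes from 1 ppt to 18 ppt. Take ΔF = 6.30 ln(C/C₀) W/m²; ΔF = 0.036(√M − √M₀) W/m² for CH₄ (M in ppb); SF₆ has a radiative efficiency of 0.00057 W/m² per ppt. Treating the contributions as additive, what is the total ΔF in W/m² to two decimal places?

ΔF = 3.06 W/m²

CO₂: 6.30 × ln(599/412) = 6.30 × ln(1.45388) = 6.30 × 0.37424 = 2.3577 W/m².
CH₄: 0.036 × (√2060 − √688) = 0.036 × (45.3872 − 26.2298) = 0.036 × 19.1574 = 0.6897 W/m².
SF₆: ΔF = 0.00057 × (18 − 1) = 0.00057 × 17 = 0.0097 W/m².
Total ΔF = 2.3577 + 0.6897 + 0.0097 = 3.0571 W/m².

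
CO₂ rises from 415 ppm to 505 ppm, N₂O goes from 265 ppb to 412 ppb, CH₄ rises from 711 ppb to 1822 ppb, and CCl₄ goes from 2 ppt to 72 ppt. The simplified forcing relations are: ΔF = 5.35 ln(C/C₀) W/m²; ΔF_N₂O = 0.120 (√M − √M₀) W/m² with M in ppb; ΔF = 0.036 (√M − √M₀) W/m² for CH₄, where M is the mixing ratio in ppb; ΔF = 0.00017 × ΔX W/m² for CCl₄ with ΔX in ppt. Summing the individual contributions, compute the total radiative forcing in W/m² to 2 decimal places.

ΔF = 2.12 W/m²

CO₂: 5.35 × ln(505/415) = 5.35 × ln(1.21687) = 5.35 × 0.19628 = 1.0501 W/m².
N₂O: 0.120 × (√412 − √265) = 0.120 × (20.2978 − 16.2788) = 0.120 × 4.0190 = 0.4823 W/m².
CH₄: 0.036 × (√1822 − √711) = 0.036 × (42.6849 − 26.6646) = 0.036 × 16.0203 = 0.5767 W/m².
CCl₄: ΔF = 0.00017 × (72 − 2) = 0.00017 × 70 = 0.0119 W/m².
Total ΔF = 1.0501 + 0.4823 + 0.5767 + 0.0119 = 2.1210 W/m².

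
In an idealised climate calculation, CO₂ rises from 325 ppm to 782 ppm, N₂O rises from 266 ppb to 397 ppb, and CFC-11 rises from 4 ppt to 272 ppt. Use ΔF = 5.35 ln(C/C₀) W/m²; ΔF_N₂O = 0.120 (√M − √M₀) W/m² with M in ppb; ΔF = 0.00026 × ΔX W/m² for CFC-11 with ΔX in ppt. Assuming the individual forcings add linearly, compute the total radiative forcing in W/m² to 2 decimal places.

ΔF = 5.20 W/m²

CO₂: 5.35 × ln(782/325) = 5.35 × ln(2.40615) = 5.35 × 0.87803 = 4.6975 W/m².
N₂O: 0.120 × (√397 − √266) = 0.120 × (19.9249 − 16.3095) = 0.120 × 3.6154 = 0.4338 W/m².
CFC-11: ΔF = 0.00026 × (272 − 4) = 0.00026 × 268 = 0.0697 W/m².
Total ΔF = 4.6975 + 0.4338 + 0.0697 = 5.2010 W/m².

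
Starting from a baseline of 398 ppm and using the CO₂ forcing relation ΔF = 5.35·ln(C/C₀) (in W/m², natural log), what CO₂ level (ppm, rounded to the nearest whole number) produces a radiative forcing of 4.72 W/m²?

Set 5.35 ln(C/398) = 4.72, so ln(C/398) = 4.72/5.35 = 0.88224.
Then C/398 = e^0.88224 = 2.41631, giving C = 398 × 2.41631 = 961.69 ppm.

C ≈ 962 ppm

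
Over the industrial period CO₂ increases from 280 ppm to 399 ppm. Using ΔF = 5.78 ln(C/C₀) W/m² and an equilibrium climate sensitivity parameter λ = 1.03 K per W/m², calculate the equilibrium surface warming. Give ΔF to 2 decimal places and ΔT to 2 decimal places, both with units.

ΔF = 2.05 W/m²; ΔT = 2.11 K

CO₂: 5.78 × ln(399/280) = 5.78 × ln(1.42500) = 5.78 × 0.35417 = 2.0471 W/m².
ΔT = λ ΔF = 1.03 × 2.05 = 2.1115 K.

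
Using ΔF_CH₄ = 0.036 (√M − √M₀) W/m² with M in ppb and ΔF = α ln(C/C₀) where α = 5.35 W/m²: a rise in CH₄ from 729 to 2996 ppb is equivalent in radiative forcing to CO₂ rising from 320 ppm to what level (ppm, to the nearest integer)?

CH₄ forcing: 0.036 × (√2996 − √729) = 0.036 × (54.7357 − 27.0000) = 0.036 × 27.7357 = 0.99849 W/m².
Set 5.35 ln(C/320) = 0.99849: ln(C/320) = 0.99849/5.35 = 0.18663, so C = 320 × e^0.18663 = 320 × 1.20518 = 385.66 ppm.

C ≈ 386 ppm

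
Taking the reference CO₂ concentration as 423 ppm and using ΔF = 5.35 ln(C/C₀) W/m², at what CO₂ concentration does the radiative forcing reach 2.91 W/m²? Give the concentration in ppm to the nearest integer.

Set 5.35 ln(C/423) = 2.91, so ln(C/423) = 2.91/5.35 = 0.54393.
Then C/423 = e^0.54393 = 1.72276, giving C = 423 × 1.72276 = 728.73 ppm.

C ≈ 729 ppm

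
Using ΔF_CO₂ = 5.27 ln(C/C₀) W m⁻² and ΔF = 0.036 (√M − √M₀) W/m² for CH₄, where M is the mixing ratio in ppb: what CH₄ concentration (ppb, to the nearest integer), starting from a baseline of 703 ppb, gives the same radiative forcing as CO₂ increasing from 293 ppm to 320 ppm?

CO₂ forcing: 5.27 × ln(320/293) = 5.27 × 0.088148 = 0.46454 W/m².
Set 0.036(√M − √703) = 0.46454: √M = 0.46454/0.036 + √703 = 12.9039 + 26.5141 = 39.4180.
M = (39.4180)² = 1553.78 ppb.

M ≈ 1554 ppb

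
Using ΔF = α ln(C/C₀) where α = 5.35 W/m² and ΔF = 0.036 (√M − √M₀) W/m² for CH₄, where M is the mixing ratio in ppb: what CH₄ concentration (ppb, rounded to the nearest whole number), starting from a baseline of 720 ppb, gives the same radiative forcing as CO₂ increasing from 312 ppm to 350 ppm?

CO₂ forcing: 5.35 × ln(350/312) = 5.35 × 0.114930 = 0.61488 W/m².
Set 0.036(√M − √720) = 0.61488: √M = 0.61488/0.036 + √720 = 17.0800 + 26.8328 = 43.9128.
M = (43.9128)² = 1928.33 ppb.

M ≈ 1928 ppb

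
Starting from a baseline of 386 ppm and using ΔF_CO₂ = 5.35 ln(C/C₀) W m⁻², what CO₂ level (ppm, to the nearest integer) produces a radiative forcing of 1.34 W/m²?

Set 5.35 ln(C/386) = 1.34, so ln(C/386) = 1.34/5.35 = 0.25047.
Then C/386 = e^0.25047 = 1.28463, giving C = 386 × 1.28463 = 495.87 ppm.

C ≈ 496 ppm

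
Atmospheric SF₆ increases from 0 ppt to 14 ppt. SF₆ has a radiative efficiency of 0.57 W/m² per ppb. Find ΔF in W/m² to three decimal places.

SF₆: Δ = 14 − 0 = 14 ppt = 0.014 ppb; ΔF = 0.57 × 0.014 = 0.0080 W/m².

ΔF = 0.008 W/m²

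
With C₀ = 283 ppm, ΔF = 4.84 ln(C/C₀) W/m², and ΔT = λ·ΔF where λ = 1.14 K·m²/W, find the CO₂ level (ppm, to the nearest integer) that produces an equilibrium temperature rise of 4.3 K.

Required forcing: ΔF = ΔT/λ = 4.3/1.14 = 3.7719 W/m².
Then ln(C/283) = ΔF/4.84 = 3.7719/4.84 = 0.77932.
So C = 283 × e^0.77932 = 283 × 2.17999 = 616.94 ppm.

C ≈ 617 ppm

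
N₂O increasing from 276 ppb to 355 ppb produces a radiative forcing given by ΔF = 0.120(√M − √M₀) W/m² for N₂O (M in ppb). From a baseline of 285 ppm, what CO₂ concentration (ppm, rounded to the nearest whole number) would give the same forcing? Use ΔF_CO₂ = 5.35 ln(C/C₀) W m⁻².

C ≈ 300 ppm

N₂O forcing: 0.120 × (√355 − √276) = 0.120 × (18.8414 − 16.6132) = 0.120 × 2.2282 = 0.26738 W/m².
Set 5.35 ln(C/285) = 0.26738: ln(C/285) = 0.26738/5.35 = 0.04998, so C = 285 × e^0.04998 = 285 × 1.05125 = 299.61 ppm.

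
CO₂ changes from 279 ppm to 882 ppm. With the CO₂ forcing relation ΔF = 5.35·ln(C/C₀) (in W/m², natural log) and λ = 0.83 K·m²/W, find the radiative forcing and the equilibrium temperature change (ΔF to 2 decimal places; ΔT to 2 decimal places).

ΔF = 6.16 W/m²; ΔT = 5.11 K

CO₂: 5.35 × ln(882/279) = 5.35 × ln(3.16129) = 5.35 × 1.15098 = 6.1577 W/m².
ΔT = λ ΔF = 0.83 × 6.16 = 5.1128 K.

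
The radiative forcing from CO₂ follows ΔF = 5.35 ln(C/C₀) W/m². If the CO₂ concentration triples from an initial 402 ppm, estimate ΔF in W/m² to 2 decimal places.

ΔF = 5.88 W/m²

ΔF = 5.35 × ln(3) = 5.35 × 1.09861 = 5.8776 W/m².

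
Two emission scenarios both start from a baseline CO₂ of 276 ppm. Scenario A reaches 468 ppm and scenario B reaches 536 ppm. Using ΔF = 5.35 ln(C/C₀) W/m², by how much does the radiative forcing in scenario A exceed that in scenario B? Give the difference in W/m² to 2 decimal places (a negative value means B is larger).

ΔF_A = 5.35 ln(468/276) = 5.35 × 0.52807 = 2.8252 W/m².
ΔF_B = 5.35 ln(536/276) = 5.35 × 0.66373 = 3.5510 W/m².
Difference: 2.8252 − 3.5510 = -0.7258 W/m².

ΔF_A − ΔF_B = -0.73 W/m²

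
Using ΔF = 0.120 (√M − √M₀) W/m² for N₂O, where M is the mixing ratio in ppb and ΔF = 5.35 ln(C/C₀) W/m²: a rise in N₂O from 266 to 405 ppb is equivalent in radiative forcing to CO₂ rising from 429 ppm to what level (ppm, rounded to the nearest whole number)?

C ≈ 467 ppm

N₂O forcing: 0.120 × (√405 − √266) = 0.120 × (20.1246 − 16.3095) = 0.120 × 3.8151 = 0.45781 W/m².
Set 5.35 ln(C/429) = 0.45781: ln(C/429) = 0.45781/5.35 = 0.08557, so C = 429 × e^0.08557 = 429 × 1.08934 = 467.33 ppm.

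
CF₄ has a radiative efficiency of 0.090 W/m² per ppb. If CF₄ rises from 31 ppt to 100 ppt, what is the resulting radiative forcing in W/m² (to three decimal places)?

CF₄: Δ = 100 − 31 = 69 ppt = 0.069 ppb; ΔF = 0.090 × 0.069 = 0.0062 W/m².

ΔF = 0.006 W/m²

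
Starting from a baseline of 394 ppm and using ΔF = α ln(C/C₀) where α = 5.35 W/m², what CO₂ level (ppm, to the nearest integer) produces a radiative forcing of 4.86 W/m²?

C ≈ 977 ppm

Set 5.35 ln(C/394) = 4.86, so ln(C/394) = 4.86/5.35 = 0.90841.
Then C/394 = e^0.90841 = 2.48038, giving C = 394 × 2.48038 = 977.27 ppm.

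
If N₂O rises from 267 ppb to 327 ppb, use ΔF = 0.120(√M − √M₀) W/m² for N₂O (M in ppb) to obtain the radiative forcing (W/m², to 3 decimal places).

N₂O: 0.120 × (√327 − √267) = 0.120 × (18.0831 − 16.3401) = 0.120 × 1.7430 = 0.2092 W/m².

ΔF = 0.209 W/m²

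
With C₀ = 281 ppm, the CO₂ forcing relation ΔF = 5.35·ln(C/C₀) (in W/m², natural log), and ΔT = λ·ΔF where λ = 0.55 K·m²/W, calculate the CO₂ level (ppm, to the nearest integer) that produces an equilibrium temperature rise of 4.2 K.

Required forcing: ΔF = ΔT/λ = 4.2/0.55 = 7.6364 W/m².
Then ln(C/281) = ΔF/5.35 = 7.6364/5.35 = 1.42736.
So C = 281 × e^1.42736 = 281 × 4.16768 = 1171.12 ppm.

C ≈ 1171 ppm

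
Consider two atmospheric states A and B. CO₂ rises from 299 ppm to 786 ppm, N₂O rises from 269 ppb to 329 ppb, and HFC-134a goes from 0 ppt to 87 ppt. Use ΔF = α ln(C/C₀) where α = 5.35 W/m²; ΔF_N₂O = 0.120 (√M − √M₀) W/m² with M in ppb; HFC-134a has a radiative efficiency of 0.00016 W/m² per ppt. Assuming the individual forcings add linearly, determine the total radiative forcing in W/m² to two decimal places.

ΔF = 5.39 W/m²

CO₂: 5.35 × ln(786/299) = 5.35 × ln(2.62876) = 5.35 × 0.96651 = 5.1708 W/m².
N₂O: 0.120 × (√329 − √269) = 0.120 × (18.1384 − 16.4012) = 0.120 × 1.7372 = 0.2085 W/m².
HFC-134a: ΔF = 0.00016 × (87 − 0) = 0.00016 × 87 = 0.0139 W/m².
Total ΔF = 5.1708 + 0.2085 + 0.0139 = 5.3932 W/m².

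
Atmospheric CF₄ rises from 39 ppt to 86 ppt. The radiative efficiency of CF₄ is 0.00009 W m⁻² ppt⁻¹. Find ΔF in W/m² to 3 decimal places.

ΔF = 0.004 W/m²

CF₄: ΔF = 0.00009 × (86 − 39) = 0.00009 × 47 = 0.0042 W/m².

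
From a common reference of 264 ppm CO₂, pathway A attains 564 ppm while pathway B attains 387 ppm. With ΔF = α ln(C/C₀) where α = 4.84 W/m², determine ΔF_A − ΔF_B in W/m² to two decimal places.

ΔF_A − ΔF_B = 1.82 W/m²

ΔF_A = 4.84 ln(564/264) = 4.84 × 0.75911 = 3.6741 W/m².
ΔF_B = 4.84 ln(387/264) = 4.84 × 0.38248 = 1.8512 W/m².
Difference: 3.6741 − 1.8512 = 1.8229 W/m².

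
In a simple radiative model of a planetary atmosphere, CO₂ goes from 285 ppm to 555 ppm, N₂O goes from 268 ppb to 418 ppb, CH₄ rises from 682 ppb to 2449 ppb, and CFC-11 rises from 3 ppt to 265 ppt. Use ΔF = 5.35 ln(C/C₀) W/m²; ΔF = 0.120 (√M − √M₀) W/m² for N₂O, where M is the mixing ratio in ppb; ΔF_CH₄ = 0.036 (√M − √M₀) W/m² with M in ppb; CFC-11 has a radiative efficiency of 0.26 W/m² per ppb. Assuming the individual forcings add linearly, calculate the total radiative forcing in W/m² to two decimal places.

ΔF = 4.96 W/m²

CO₂: 5.35 × ln(555/285) = 5.35 × ln(1.94737) = 5.35 × 0.66648 = 3.5657 W/m².
N₂O: 0.120 × (√418 − √268) = 0.120 × (20.4450 − 16.3707) = 0.120 × 4.0743 = 0.4889 W/m².
CH₄: 0.036 × (√2449 − √682) = 0.036 × (49.4874 − 26.1151) = 0.036 × 23.3723 = 0.8414 W/m².
CFC-11: Δ = 265 − 3 = 262 ppt = 0.262 ppb; ΔF = 0.26 × 0.262 = 0.0681 W/m².
Total ΔF = 3.5657 + 0.4889 + 0.8414 + 0.0681 = 4.9641 W/m².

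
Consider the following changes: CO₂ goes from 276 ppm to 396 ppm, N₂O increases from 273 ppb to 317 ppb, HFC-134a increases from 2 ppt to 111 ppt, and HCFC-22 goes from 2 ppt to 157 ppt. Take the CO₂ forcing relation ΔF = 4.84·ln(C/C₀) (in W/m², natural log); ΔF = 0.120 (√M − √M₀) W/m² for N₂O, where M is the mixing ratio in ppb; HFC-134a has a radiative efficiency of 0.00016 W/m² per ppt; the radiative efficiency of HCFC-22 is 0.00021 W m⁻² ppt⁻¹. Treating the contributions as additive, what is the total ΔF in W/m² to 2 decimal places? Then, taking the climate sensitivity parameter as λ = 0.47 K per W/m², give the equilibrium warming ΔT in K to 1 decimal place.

ΔF = 1.95 W/m²; ΔT = 0.9 K

CO₂: 4.84 × ln(396/276) = 4.84 × ln(1.43478) = 4.84 × 0.36101 = 1.7473 W/m².
N₂O: 0.120 × (√317 − √273) = 0.120 × (17.8045 − 16.5227) = 0.120 × 1.2818 = 0.1538 W/m².
HFC-134a: ΔF = 0.00016 × (111 − 2) = 0.00016 × 109 = 0.0174 W/m².
HCFC-22: ΔF = 0.00021 × (157 − 2) = 0.00021 × 155 = 0.0326 W/m².
Total ΔF = 1.7473 + 0.1538 + 0.0174 + 0.0326 = 1.9511 W/m².
ΔT = λ ΔF = 0.47 × 1.95 = 0.9165 K.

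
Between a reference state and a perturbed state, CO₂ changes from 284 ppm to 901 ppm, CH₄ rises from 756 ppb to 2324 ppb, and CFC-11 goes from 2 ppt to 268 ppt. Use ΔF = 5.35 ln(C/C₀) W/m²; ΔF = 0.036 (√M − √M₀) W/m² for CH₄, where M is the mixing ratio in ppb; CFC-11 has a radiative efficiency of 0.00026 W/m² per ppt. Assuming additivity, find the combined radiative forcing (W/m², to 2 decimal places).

CO₂: 5.35 × ln(901/284) = 5.35 × ln(3.17254) = 5.35 × 1.15453 = 6.1767 W/m².
CH₄: 0.036 × (√2324 − √756) = 0.036 × (48.2079 − 27.4955) = 0.036 × 20.7124 = 0.7456 W/m².
CFC-11: ΔF = 0.00026 × (268 − 2) = 0.00026 × 266 = 0.0692 W/m².
Total ΔF = 6.1767 + 0.7456 + 0.0692 = 6.9915 W/m².

ΔF = 6.99 W/m²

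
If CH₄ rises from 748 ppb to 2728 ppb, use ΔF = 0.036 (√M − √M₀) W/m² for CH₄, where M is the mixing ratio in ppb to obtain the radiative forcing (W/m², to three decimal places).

CH₄: 0.036 × (√2728 − √748) = 0.036 × (52.2303 − 27.3496) = 0.036 × 24.8807 = 0.8957 W/m².

ΔF = 0.896 W/m²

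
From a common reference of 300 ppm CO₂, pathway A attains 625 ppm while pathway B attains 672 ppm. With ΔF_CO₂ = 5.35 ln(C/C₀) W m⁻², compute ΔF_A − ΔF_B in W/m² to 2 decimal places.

ΔF_A = 5.35 ln(625/300) = 5.35 × 0.73397 = 3.9267 W/m².
ΔF_B = 5.35 ln(672/300) = 5.35 × 0.80648 = 4.3147 W/m².
Difference: 3.9267 − 4.3147 = -0.3880 W/m².

ΔF_A − ΔF_B = -0.39 W/m²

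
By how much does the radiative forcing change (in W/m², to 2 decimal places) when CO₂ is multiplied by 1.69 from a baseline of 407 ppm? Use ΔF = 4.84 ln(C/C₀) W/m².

Because the forcing depends only on the ratio C/C₀, the initial concentration does not enter.
ΔF = 4.84 × ln(1.69) = 4.84 × 0.52473 = 2.5397 W/m².

ΔF = 2.54 W/m²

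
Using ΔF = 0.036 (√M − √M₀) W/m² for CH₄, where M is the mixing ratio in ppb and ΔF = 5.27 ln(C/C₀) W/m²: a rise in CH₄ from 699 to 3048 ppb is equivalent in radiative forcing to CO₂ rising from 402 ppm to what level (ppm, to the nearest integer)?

C ≈ 489 ppm

CH₄ forcing: 0.036 × (√3048 − √699) = 0.036 × (55.2087 − 26.4386) = 0.036 × 28.7701 = 1.03572 W/m².
Set 5.27 ln(C/402) = 1.03572: ln(C/402) = 1.03572/5.27 = 0.19653, so C = 402 × e^0.19653 = 402 × 1.21717 = 489.30 ppm.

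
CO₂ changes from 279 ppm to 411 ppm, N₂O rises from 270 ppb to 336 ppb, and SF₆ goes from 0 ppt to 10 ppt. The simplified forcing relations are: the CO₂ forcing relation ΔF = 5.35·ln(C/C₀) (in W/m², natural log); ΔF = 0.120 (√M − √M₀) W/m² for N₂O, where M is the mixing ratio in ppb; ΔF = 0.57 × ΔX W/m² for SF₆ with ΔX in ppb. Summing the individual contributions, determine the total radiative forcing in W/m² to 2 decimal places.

CO₂: 5.35 × ln(411/279) = 5.35 × ln(1.47312) = 5.35 × 0.38738 = 2.0725 W/m².
N₂O: 0.120 × (√336 − √270) = 0.120 × (18.3303 − 16.4317) = 0.120 × 1.8986 = 0.2278 W/m².
SF₆: Δ = 10 − 0 = 10 ppt = 0.010 ppb; ΔF = 0.57 × 0.010 = 0.0057 W/m².
Total ΔF = 2.0725 + 0.2278 + 0.0057 = 2.3060 W/m².

ΔF = 2.31 W/m²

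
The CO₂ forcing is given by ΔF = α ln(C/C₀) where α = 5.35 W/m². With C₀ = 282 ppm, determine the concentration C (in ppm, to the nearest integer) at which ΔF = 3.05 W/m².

Set 5.35 ln(C/282) = 3.05, so ln(C/282) = 3.05/5.35 = 0.57009.
Then C/282 = e^0.57009 = 1.76843, giving C = 282 × 1.76843 = 498.70 ppm.

C ≈ 499 ppm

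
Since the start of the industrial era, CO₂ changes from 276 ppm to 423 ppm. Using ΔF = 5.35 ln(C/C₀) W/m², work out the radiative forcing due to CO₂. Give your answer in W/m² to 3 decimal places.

CO₂ absorption bands are partially saturated, so forcing scales with the logarithm of the concentration ratio.
CO₂: 5.35 × ln(423/276) = 5.35 × ln(1.53261) = 5.35 × 0.42697 = 2.2843 W/m².

ΔF = 2.284 W/m²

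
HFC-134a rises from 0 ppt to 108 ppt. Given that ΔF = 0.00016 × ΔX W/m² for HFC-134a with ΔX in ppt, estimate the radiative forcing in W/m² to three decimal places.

HFC-134a: ΔF = 0.00016 × (108 − 0) = 0.00016 × 108 = 0.0173 W/m².

ΔF = 0.017 W/m²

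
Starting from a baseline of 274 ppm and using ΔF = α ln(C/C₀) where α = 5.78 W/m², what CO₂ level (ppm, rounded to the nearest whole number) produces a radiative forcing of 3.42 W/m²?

C ≈ 495 ppm

Set 5.78 ln(C/274) = 3.42, so ln(C/274) = 3.42/5.78 = 0.59170.
Then C/274 = e^0.59170 = 1.80706, giving C = 274 × 1.80706 = 495.13 ppm.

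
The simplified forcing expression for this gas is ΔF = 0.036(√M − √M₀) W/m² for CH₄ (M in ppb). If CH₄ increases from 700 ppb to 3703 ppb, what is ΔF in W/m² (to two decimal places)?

CH₄: 0.036 × (√3703 − √700) = 0.036 × (60.8523 − 26.4575) = 0.036 × 34.3948 = 1.2382 W/m².

ΔF = 1.24 W/m²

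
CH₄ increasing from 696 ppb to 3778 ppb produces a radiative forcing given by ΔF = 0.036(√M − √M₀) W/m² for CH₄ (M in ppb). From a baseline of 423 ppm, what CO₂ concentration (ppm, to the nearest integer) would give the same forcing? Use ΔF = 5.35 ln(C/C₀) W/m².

CH₄ forcing: 0.036 × (√3778 − √696) = 0.036 × (61.4654 − 26.3818) = 0.036 × 35.0836 = 1.26301 W/m².
Set 5.35 ln(C/423) = 1.26301: ln(C/423) = 1.26301/5.35 = 0.23608, so C = 423 × e^0.23608 = 423 × 1.26628 = 535.64 ppm.

C ≈ 536 ppm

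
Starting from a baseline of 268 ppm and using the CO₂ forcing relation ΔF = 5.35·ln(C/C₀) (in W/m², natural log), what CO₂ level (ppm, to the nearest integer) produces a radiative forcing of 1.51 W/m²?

Set 5.35 ln(C/268) = 1.51, so ln(C/268) = 1.51/5.35 = 0.28224.
Then C/268 = e^0.28224 = 1.32610, giving C = 268 × 1.32610 = 355.39 ppm.

C ≈ 355 ppm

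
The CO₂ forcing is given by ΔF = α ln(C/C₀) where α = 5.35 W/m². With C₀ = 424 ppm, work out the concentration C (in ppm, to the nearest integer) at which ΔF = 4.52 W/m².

Set 5.35 ln(C/424) = 4.52, so ln(C/424) = 4.52/5.35 = 0.84486.
Then C/424 = e^0.84486 = 2.32765, giving C = 424 × 2.32765 = 986.92 ppm.

C ≈ 987 ppm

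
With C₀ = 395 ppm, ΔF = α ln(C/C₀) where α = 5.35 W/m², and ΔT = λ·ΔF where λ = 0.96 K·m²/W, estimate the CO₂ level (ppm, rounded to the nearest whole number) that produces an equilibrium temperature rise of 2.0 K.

C ≈ 583 ppm

Required forcing: ΔF = ΔT/λ = 2.0/0.96 = 2.0833 W/m².
Then ln(C/395) = ΔF/5.35 = 2.0833/5.35 = 0.38940.
So C = 395 × e^0.38940 = 395 × 1.47609 = 583.06 ppm.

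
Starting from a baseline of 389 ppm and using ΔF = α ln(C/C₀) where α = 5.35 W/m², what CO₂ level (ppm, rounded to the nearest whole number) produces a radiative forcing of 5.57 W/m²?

C ≈ 1102 ppm

Set 5.35 ln(C/389) = 5.57, so ln(C/389) = 5.57/5.35 = 1.04112.
Then C/389 = e^1.04112 = 2.83239, giving C = 389 × 2.83239 = 1101.80 ppm.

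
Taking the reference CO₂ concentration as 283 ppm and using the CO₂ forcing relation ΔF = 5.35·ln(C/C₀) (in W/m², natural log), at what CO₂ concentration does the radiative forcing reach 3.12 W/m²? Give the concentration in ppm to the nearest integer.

Set 5.35 ln(C/283) = 3.12, so ln(C/283) = 3.12/5.35 = 0.58318.
Then C/283 = e^0.58318 = 1.79173, giving C = 283 × 1.79173 = 507.06 ppm.

C ≈ 507 ppm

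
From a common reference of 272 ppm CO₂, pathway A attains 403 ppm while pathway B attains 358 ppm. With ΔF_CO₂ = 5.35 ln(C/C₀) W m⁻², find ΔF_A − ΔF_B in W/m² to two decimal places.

ΔF_A − ΔF_B = 0.63 W/m²

ΔF_A = 5.35 ln(403/272) = 5.35 × 0.39313 = 2.1032 W/m².
ΔF_B = 5.35 ln(358/272) = 5.35 × 0.27473 = 1.4698 W/m².
Difference: 2.1032 − 1.4698 = 0.6334 W/m².
(Equivalently, ΔF_A − ΔF_B = 5.35 ln(403/358) = 5.35 × 0.11840 = 0.6334 W/m².)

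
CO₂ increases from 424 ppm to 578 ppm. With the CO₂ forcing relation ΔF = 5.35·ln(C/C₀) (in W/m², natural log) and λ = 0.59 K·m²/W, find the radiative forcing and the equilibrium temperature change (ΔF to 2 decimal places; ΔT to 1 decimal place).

CO₂: 5.35 × ln(578/424) = 5.35 × ln(1.36321) = 5.35 × 0.30984 = 1.6576 W/m².
ΔT = λ ΔF = 0.59 × 1.66 = 0.9794 K.

ΔF = 1.66 W/m²; ΔT = 1.0 K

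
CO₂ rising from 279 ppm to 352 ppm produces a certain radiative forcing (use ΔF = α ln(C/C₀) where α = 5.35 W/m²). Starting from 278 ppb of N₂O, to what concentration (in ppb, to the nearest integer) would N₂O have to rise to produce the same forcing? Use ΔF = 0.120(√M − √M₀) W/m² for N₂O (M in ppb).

M ≈ 731 ppb

CO₂ forcing: 5.35 × ln(352/279) = 5.35 × 0.232419 = 1.24344 W/m².
Set 0.120(√M − √278) = 1.24344: √M = 1.24344/0.120 + √278 = 10.3620 + 16.6733 = 27.0353.
M = (27.0353)² = 730.91 ppb.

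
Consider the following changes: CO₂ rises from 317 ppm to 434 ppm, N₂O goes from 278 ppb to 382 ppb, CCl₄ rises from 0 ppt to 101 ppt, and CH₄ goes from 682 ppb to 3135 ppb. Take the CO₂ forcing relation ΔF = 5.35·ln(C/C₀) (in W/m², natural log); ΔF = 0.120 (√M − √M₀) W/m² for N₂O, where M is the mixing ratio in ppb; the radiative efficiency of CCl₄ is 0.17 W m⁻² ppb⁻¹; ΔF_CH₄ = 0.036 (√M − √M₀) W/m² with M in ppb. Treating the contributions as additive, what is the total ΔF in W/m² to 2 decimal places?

CO₂: 5.35 × ln(434/317) = 5.35 × ln(1.36909) = 5.35 × 0.31415 = 1.6807 W/m².
N₂O: 0.120 × (√382 − √278) = 0.120 × (19.5448 − 16.6733) = 0.120 × 2.8715 = 0.3446 W/m².
CCl₄: Δ = 101 − 0 = 101 ppt = 0.101 ppb; ΔF = 0.17 × 0.101 = 0.0172 W/m².
CH₄: 0.036 × (√3135 − √682) = 0.036 × (55.9911 − 26.1151) = 0.036 × 29.8760 = 1.0755 W/m².
Total ΔF = 1.6807 + 0.3446 + 0.0172 + 1.0755 = 3.1180 W/m².

ΔF = 3.12 W/m²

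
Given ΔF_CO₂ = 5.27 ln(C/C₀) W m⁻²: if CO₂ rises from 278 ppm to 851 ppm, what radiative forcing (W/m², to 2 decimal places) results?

ΔF = 5.90 W/m²

CO₂ absorption bands are partially saturated, so forcing scales with the logarithm of the concentration ratio.
CO₂: 5.27 × ln(851/278) = 5.27 × ln(3.06115) = 5.27 × 1.11879 = 5.8960 W/m².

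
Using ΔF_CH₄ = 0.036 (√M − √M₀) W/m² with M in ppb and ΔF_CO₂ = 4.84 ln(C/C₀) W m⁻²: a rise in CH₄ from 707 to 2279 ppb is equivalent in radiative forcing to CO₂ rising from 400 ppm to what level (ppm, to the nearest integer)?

CH₄ forcing: 0.036 × (√2279 − √707) = 0.036 × (47.7389 − 26.5895) = 0.036 × 21.1494 = 0.76138 W/m².
Set 4.84 ln(C/400) = 0.76138: ln(C/400) = 0.76138/4.84 = 0.15731, so C = 400 × e^0.15731 = 400 × 1.17036 = 468.14 ppm.

C ≈ 468 ppm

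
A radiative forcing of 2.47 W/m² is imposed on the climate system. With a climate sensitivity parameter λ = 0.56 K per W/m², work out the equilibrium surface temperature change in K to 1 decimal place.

ΔT = λ ΔF = 0.56 × 2.47 = 1.3832 K.

ΔT = 1.4 K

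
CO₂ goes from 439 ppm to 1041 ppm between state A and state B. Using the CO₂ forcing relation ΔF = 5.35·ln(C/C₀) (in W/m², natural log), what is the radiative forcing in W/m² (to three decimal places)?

ΔF = 4.619 W/m²

CO₂ absorption bands are partially saturated, so forcing scales with the logarithm of the concentration ratio.
CO₂: 5.35 × ln(1041/439) = 5.35 × ln(2.37130) = 5.35 × 0.86344 = 4.6194 W/m².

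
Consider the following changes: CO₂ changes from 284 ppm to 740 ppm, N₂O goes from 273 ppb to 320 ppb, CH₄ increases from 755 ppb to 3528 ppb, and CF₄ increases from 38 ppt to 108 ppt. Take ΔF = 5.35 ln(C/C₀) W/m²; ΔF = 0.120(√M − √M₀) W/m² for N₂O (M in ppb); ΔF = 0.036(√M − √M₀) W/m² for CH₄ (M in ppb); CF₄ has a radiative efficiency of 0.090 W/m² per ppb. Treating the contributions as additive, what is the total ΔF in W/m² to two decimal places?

ΔF = 6.44 W/m²

CO₂: 5.35 × ln(740/284) = 5.35 × ln(2.60563) = 5.35 × 0.95767 = 5.1235 W/m².
N₂O: 0.120 × (√320 − √273) = 0.120 × (17.8885 − 16.5227) = 0.120 × 1.3658 = 0.1639 W/m².
CH₄: 0.036 × (√3528 − √755) = 0.036 × (59.3970 − 27.4773) = 0.036 × 31.9197 = 1.1491 W/m².
CF₄: Δ = 108 − 38 = 70 ppt = 0.070 ppb; ΔF = 0.090 × 0.070 = 0.0063 W/m².
Total ΔF = 5.1235 + 0.1639 + 1.1491 + 0.0063 = 6.4428 W/m².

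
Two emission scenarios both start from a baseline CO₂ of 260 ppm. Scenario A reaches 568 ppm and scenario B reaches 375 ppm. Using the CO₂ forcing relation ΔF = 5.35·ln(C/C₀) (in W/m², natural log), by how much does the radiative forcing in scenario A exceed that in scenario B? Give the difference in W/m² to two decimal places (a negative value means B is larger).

ΔF_A = 5.35 ln(568/260) = 5.35 × 0.78144 = 4.1807 W/m².
ΔF_B = 5.35 ln(375/260) = 5.35 × 0.36624 = 1.9594 W/m².
Difference: 4.1807 − 1.9594 = 2.2213 W/m².

ΔF_A − ΔF_B = 2.22 W/m²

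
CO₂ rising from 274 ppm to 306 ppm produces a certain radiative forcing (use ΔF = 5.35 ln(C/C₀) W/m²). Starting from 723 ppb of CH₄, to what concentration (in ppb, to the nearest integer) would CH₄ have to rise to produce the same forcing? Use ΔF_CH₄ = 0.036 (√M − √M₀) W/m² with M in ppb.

CO₂ forcing: 5.35 × ln(306/274) = 5.35 × 0.110457 = 0.59094 W/m².
Set 0.036(√M − √723) = 0.59094: √M = 0.59094/0.036 + √723 = 16.4150 + 26.8887 = 43.3037.
M = (43.3037)² = 1875.21 ppb.

M ≈ 1875 ppb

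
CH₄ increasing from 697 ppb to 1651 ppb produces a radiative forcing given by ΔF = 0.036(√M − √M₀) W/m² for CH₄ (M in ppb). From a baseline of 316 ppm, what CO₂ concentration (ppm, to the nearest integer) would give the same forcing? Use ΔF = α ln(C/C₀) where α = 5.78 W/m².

C ≈ 345 ppm

CH₄ forcing: 0.036 × (√1651 − √697) = 0.036 × (40.6325 − 26.4008) = 0.036 × 14.2317 = 0.51234 W/m².
Set 5.78 ln(C/316) = 0.51234: ln(C/316) = 0.51234/5.78 = 0.08864, so C = 316 × e^0.08864 = 316 × 1.09269 = 345.29 ppm.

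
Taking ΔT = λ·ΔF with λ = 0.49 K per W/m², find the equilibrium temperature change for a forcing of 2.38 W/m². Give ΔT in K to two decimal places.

ΔT = 1.17 K

ΔT = λ ΔF = 0.49 × 2.38 = 1.1662 K.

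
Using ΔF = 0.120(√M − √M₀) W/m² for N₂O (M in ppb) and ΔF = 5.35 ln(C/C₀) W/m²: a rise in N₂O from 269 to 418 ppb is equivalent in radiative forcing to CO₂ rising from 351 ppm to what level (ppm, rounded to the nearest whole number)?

N₂O forcing: 0.120 × (√418 − √269) = 0.120 × (20.4450 − 16.4012) = 0.120 × 4.0438 = 0.48526 W/m².
Set 5.35 ln(C/351) = 0.48526: ln(C/351) = 0.48526/5.35 = 0.09070, so C = 351 × e^0.09070 = 351 × 1.09494 = 384.32 ppm.

C ≈ 384 ppm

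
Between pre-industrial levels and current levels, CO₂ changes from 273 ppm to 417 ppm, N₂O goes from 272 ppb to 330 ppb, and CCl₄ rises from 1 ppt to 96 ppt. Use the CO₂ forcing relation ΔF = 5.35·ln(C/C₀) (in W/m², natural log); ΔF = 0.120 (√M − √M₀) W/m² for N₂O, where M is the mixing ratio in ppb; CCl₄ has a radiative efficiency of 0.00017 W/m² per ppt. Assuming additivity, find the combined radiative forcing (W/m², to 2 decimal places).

ΔF = 2.48 W/m²

CO₂: 5.35 × ln(417/273) = 5.35 × ln(1.52747) = 5.35 × 0.42361 = 2.2663 W/m².
N₂O: 0.120 × (√330 − √272) = 0.120 × (18.1659 − 16.4924) = 0.120 × 1.6735 = 0.2008 W/m².
CCl₄: ΔF = 0.00017 × (96 − 1) = 0.00017 × 95 = 0.0162 W/m².
Total ΔF = 2.2663 + 0.2008 + 0.0162 = 2.4833 W/m².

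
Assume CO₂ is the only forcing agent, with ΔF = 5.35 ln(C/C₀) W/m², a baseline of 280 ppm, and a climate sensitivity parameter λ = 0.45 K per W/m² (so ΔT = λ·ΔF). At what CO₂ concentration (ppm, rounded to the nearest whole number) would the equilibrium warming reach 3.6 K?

Required forcing: ΔF = ΔT/λ = 3.6/0.45 = 8.0000 W/m².
Then ln(C/280) = ΔF/5.35 = 8.0000/5.35 = 1.49533.
So C = 280 × e^1.49533 = 280 × 4.46081 = 1249.03 ppm.

C ≈ 1249 ppm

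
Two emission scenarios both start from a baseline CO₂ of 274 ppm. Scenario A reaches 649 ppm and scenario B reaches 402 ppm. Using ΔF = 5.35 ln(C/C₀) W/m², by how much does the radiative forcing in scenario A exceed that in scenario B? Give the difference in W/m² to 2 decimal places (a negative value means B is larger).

ΔF_A − ΔF_B = 2.56 W/m²

ΔF_A = 5.35 ln(649/274) = 5.35 × 0.86230 = 4.6133 W/m².
ΔF_B = 5.35 ln(402/274) = 5.35 × 0.38332 = 2.0508 W/m².
Difference: 4.6133 − 2.0508 = 2.5625 W/m².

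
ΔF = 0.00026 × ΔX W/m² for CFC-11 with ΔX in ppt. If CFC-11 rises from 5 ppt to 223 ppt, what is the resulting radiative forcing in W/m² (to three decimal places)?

ΔF = 0.057 W/m²

CFC-11: ΔF = 0.00026 × (223 − 5) = 0.00026 × 218 = 0.0567 W/m².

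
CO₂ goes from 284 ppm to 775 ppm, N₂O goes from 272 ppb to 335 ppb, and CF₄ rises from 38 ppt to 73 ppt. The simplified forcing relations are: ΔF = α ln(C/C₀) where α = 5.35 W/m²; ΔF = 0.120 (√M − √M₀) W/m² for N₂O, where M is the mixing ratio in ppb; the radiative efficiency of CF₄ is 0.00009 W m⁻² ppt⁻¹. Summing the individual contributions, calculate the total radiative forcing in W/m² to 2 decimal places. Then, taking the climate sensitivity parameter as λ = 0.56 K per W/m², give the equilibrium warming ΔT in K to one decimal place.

ΔF = 5.59 W/m²; ΔT = 3.1 K

CO₂: 5.35 × ln(775/284) = 5.35 × ln(2.72887) = 5.35 × 1.00389 = 5.3708 W/m².
N₂O: 0.120 × (√335 − √272) = 0.120 × (18.3030 − 16.4924) = 0.120 × 1.8106 = 0.2173 W/m².
CF₄: ΔF = 0.00009 × (73 − 38) = 0.00009 × 35 = 0.0032 W/m².
Total ΔF = 5.3708 + 0.2173 + 0.0032 = 5.5913 W/m².
ΔT = λ ΔF = 0.56 × 5.59 = 3.1304 K.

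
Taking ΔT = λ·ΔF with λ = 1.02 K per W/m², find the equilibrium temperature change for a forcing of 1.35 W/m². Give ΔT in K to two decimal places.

ΔT = λ ΔF = 1.02 × 1.35 = 1.3770 K.

ΔT = 1.38 K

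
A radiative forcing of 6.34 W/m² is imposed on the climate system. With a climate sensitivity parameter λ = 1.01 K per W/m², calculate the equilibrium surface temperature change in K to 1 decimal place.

ΔT = 6.4 K

ΔT = λ ΔF = 1.01 × 6.34 = 6.4034 K.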